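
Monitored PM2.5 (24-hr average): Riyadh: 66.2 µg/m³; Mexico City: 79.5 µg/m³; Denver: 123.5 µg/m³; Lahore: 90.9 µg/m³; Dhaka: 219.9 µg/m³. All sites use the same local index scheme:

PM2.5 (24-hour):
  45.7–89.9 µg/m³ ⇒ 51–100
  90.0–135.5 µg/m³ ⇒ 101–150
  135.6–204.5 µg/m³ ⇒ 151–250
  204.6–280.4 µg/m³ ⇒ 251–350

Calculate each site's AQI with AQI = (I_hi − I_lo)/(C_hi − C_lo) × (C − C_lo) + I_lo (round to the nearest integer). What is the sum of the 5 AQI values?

672

Riyadh: 66.2 ∈ [45.7, 89.9] ↔ index [51, 100].
51 + (66.2−45.7)·(100−51)/(89.9−45.7) = 51 + 20.5·49/44.2 ≈ 73.73, so AQI = 74.
Mexico City: 79.5 ∈ [45.7, 89.9] ↔ index [51, 100].
51 + (79.5−45.7)·(100−51)/(89.9−45.7) = 51 + 33.8·49/44.2 ≈ 88.47, so AQI = 88.
Denver: 123.5 ∈ [90.0, 135.5] ↔ index [101, 150].
101 + (123.5−90.0)·(150−101)/(135.5−90.0) = 101 + 33.5·49/45.5 ≈ 137.08, so AQI = 137.
Lahore 90.9: bracket 90.0–135.5 → index 101–150; slope 49/45.5, offset 0.9.
AQI = 101 + 49/45.5·0.9 ≈ 101.97 ⇒ 102.
Dhaka: 219.9 lies in 204.6–280.4, so I_lo=251, I_hi=350, C_lo=204.6, C_hi=280.4.
(350−251)/(280.4−204.6) × (219.9−204.6) + 251 = 99/75.8 × 15.3 + 251 ≈ 270.98 → 271.
AQIs: Riyadh=74, Mexico City=88, Denver=137, Lahore=102, Dhaka=271. Sum = 74 + 88 + 137 + 102 + 271 = 672.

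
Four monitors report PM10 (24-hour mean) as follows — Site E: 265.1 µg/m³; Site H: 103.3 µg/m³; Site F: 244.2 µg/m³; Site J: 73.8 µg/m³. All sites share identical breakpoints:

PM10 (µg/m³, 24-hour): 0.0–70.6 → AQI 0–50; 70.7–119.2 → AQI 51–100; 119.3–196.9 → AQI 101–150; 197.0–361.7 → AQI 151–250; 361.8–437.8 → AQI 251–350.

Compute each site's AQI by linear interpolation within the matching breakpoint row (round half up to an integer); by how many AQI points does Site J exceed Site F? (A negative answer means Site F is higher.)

-125

Site E: 265.1 lies in 197.0–361.7, so I_lo=151, I_hi=250, C_lo=197.0, C_hi=361.7.
(250−151)/(361.7−197.0) × (265.1−197.0) + 151 = 99/164.7 × 68.1 + 151 ≈ 191.93 → 192.
Site H 103.3: bracket 70.7–119.2 → index 51–100; slope 49/48.5, offset 32.6.
AQI = 51 + 49/48.5·32.6 ≈ 83.94 ⇒ 84.
Site F 244.2: bracket 197.0–361.7 → index 151–250; slope 99/164.7, offset 47.2.
AQI = 151 + 99/164.7·47.2 ≈ 179.37 ⇒ 179.
Site J: 73.8 lies in 70.7–119.2, so I_lo=51, I_hi=100, C_lo=70.7, C_hi=119.2.
(100−51)/(119.2−70.7) × (73.8−70.7) + 51 = 49/48.5 × 3.1 + 51 ≈ 54.13 → 54.
AQIs: Site E=192, Site H=84, Site F=179, Site J=54. Site J (54) − Site F (179) = -125.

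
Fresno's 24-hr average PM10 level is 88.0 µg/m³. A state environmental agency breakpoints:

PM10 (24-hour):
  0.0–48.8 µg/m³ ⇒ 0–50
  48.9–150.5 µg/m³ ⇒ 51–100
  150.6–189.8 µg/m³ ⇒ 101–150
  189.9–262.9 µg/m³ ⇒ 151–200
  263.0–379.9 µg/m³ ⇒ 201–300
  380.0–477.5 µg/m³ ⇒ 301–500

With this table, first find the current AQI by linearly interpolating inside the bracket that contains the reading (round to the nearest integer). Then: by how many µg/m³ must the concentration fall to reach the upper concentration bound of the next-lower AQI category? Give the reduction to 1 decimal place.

39.2

PM10: 88.0 lies in 48.9–150.5, so I_lo=51, I_hi=100, C_lo=48.9, C_hi=150.5.
(100−51)/(150.5−48.9) × (88.0−48.9) + 51 = 49/101.6 × 39.1 + 51 ≈ 69.86 → 70.
Current AQI 70 is in the Moderate range (51–100). The next-lower category tops out at AQI 50, whose upper concentration bound is 48.8 µg/m³.
Reduction needed = 88.0 − 48.8 = 39.2 µg/m³.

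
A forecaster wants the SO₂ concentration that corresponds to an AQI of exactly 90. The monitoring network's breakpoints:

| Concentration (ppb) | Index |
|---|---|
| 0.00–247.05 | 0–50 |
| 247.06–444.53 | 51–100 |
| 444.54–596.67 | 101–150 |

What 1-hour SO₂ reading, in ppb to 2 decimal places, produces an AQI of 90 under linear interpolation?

AQI 90 lies in the 51–100 band, which corresponds to 247.06–444.53 ppb.
C = 247.06 + (90−51)×(444.53−247.06)/(100−51) = 247.06 + 39×197.47/49 ≈ 404.2300 ppb → 404.23 ppb to 2 dp.

404.23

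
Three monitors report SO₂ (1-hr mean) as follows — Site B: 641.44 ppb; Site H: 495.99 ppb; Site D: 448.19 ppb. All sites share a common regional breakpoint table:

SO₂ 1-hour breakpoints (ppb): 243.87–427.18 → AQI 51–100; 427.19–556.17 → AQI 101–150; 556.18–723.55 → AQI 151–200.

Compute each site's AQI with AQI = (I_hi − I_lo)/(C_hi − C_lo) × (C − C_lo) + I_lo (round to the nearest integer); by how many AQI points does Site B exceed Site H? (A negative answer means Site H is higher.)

Site B: 641.44 lies in 556.18–723.55, so I_lo=151, I_hi=200, C_lo=556.18, C_hi=723.55.
(200−151)/(723.55−556.18) × (641.44−556.18) + 151 = 49/167.37 × 85.26 + 151 ≈ 175.96 → 176.
Site H: 495.99 lies in 427.19–556.17, so I_lo=101, I_hi=150, C_lo=427.19, C_hi=556.17.
(150−101)/(556.17−427.19) × (495.99−427.19) + 101 = 49/128.98 × 68.80 + 101 ≈ 127.14 → 127.
Site D: row 427.19–556.17 (AQI 101–150). (150−101)·(448.19−427.19)/(556.17−427.19) + 101 = 49·21.00/128.98 + 101 ≈ 108.98 → 109.
AQIs: Site B=176, Site H=127, Site D=109. Site B (176) − Site H (127) = 49.

49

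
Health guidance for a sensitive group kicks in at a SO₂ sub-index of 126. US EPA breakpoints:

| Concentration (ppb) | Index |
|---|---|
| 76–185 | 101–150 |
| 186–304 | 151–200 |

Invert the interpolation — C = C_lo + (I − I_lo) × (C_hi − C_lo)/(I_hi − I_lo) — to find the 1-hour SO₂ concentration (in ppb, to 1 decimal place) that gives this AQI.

131.6

AQI 126 lies in the 101–150 band, which corresponds to 76–185 ppb.
C = 76 + (126−101)×(185−76)/(150−101) = 76 + 25×109/49 ≈ 131.612 ppb → 131.6 ppb to 1 dp.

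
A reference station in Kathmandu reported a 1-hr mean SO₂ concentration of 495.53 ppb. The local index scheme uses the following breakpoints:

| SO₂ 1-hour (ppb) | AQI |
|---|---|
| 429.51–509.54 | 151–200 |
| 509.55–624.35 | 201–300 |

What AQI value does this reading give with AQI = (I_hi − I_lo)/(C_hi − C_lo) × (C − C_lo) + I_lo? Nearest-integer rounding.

SO₂: 495.53 ∈ [429.51, 509.54] ↔ index [151, 200].
151 + (495.53−429.51)·(200−151)/(509.54−429.51) = 151 + 66.02·49/80.03 ≈ 191.42, so AQI = 191.

191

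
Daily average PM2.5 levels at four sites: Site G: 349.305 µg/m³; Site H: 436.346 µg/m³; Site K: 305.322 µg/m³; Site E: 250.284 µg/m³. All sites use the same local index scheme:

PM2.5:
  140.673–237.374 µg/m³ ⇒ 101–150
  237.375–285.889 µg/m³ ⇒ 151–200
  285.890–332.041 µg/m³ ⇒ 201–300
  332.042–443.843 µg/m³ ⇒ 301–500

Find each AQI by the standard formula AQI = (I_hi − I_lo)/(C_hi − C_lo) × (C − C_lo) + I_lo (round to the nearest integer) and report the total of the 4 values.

1226

Site G: 349.305 ∈ [332.042, 443.843] ↔ index [301, 500].
301 + (349.305−332.042)·(500−301)/(443.843−332.042) = 301 + 17.263·199/111.801 ≈ 331.73, so AQI = 332.
Site H 436.346: bracket 332.042–443.843 → index 301–500; slope 199/111.801, offset 104.304.
AQI = 301 + 199/111.801·104.304 ≈ 486.66 ⇒ 487.
Site K 305.322: bracket 285.890–332.041 → index 201–300; slope 99/46.151, offset 19.432.
AQI = 201 + 99/46.151·19.432 ≈ 242.68 ⇒ 243.
Site E: 250.284 ∈ [237.375, 285.889] ↔ index [151, 200].
151 + (250.284−237.375)·(200−151)/(285.889−237.375) = 151 + 12.909·49/48.514 ≈ 164.04, so AQI = 164.
AQIs: Site G=332, Site H=487, Site K=243, Site E=164. Sum = 332 + 487 + 243 + 164 = 1226.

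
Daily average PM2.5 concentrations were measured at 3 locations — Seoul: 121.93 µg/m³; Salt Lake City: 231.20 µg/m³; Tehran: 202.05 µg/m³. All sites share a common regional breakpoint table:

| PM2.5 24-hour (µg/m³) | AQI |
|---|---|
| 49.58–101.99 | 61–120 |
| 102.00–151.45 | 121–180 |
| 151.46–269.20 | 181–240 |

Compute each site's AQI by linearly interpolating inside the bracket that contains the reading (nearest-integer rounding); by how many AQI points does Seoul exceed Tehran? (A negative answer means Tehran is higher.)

Seoul: row 102.00–151.45 (AQI 121–180). (180−121)·(121.93−102.00)/(151.45−102.00) + 121 = 59·19.93/49.45 + 121 ≈ 144.78 → 145.
Salt Lake City 231.20: bracket 151.46–269.20 → index 181–240; slope 59/117.74, offset 79.74.
AQI = 181 + 59/117.74·79.74 ≈ 220.96 ⇒ 221.
Tehran: 202.05 lies in 151.46–269.20, so I_lo=181, I_hi=240, C_lo=151.46, C_hi=269.20.
(240−181)/(269.20−151.46) × (202.05−151.46) + 181 = 59/117.74 × 50.59 + 181 ≈ 206.35 → 206.
AQIs: Seoul=145, Salt Lake City=221, Tehran=206. Seoul (145) − Tehran (206) = -61.

-61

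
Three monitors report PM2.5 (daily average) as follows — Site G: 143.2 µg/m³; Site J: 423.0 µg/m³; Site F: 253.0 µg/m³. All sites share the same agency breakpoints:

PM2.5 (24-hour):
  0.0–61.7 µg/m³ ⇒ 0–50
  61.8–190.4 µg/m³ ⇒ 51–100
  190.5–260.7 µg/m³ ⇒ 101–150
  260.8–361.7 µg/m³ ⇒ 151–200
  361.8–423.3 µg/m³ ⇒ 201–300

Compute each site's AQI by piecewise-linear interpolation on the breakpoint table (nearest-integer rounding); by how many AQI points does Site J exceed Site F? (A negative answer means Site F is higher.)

Site G: 143.2 lies in 61.8–190.4, so I_lo=51, I_hi=100, C_lo=61.8, C_hi=190.4.
(100−51)/(190.4−61.8) × (143.2−61.8) + 51 = 49/128.6 × 81.4 + 51 ≈ 82.02 → 82.
Site J: 423.0 ∈ [361.8, 423.3] ↔ index [201, 300].
201 + (423.0−361.8)·(300−201)/(423.3−361.8) = 201 + 61.2·99/61.5 ≈ 299.52, so AQI = 300.
Site F: 253.0 ∈ [190.5, 260.7] ↔ index [101, 150].
101 + (253.0−190.5)·(150−101)/(260.7−190.5) = 101 + 62.5·49/70.2 ≈ 144.63, so AQI = 145.
AQIs: Site G=82, Site J=300, Site F=145. Site J (300) − Site F (145) = 155.

155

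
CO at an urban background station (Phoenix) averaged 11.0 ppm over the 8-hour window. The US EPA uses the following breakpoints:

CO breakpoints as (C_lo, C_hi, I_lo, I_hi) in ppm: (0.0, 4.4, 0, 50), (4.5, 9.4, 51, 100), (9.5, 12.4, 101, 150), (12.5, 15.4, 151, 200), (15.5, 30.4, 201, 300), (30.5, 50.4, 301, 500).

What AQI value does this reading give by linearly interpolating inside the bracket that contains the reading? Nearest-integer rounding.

126

CO 11.0: bracket 9.5–12.4 → index 101–150; slope 49/2.9, offset 1.5.
AQI = 101 + 49/2.9·1.5 ≈ 126.34 ⇒ 126.
AQI 126 falls in the Unhealthy for Sensitive Groups category.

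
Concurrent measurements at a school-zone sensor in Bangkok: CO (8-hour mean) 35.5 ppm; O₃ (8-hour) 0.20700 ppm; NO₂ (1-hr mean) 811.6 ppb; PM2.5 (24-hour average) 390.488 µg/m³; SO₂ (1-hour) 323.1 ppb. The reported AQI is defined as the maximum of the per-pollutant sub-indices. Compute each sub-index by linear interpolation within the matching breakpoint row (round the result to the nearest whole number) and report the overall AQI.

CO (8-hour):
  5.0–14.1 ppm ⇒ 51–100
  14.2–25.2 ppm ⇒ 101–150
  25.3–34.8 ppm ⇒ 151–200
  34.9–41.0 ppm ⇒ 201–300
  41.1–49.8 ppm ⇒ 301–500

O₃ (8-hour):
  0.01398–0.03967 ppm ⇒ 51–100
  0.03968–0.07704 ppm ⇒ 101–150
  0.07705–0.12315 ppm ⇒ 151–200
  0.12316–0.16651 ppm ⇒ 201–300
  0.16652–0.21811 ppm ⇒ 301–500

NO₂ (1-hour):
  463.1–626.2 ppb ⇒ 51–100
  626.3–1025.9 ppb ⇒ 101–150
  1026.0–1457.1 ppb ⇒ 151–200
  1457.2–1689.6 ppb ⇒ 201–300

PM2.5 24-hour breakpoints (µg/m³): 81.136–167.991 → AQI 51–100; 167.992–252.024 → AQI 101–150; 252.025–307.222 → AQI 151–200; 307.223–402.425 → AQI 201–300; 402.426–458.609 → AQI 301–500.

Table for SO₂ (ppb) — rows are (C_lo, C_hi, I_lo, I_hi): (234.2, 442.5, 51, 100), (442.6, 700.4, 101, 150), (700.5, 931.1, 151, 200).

457

CO: 35.5 ∈ [34.9, 41.0] ↔ index [201, 300].
201 + (35.5−34.9)·(300−201)/(41.0−34.9) = 201 + 0.6·99/6.1 ≈ 210.74, so AQI = 211.
O₃ 0.20700: bracket 0.16652–0.21811 → index 301–500; slope 199/0.05159, offset 0.04048.
AQI = 301 + 199/0.05159·0.04048 ≈ 457.14 ⇒ 457.
NO₂: 811.6 lies in 626.3–1025.9, so I_lo=101, I_hi=150, C_lo=626.3, C_hi=1025.9.
(150−101)/(1025.9−626.3) × (811.6−626.3) + 101 = 49/399.6 × 185.3 + 101 ≈ 123.72 → 124.
PM2.5: 390.488 lies in 307.223–402.425, so I_lo=201, I_hi=300, C_lo=307.223, C_hi=402.425.
(300−201)/(402.425−307.223) × (390.488−307.223) + 201 = 99/95.202 × 83.265 + 201 ≈ 287.59 → 288.
SO₂: 323.1 lies in 234.2–442.5, so I_lo=51, I_hi=100, C_lo=234.2, C_hi=442.5.
(100−51)/(442.5−234.2) × (323.1−234.2) + 51 = 49/208.3 × 88.9 + 51 ≈ 71.91 → 72.
Sub-indices: CO→211, O₃→457, NO₂→124, PM2.5→288, SO₂→72. Overall AQI = max = 457; dominant pollutant is O₃.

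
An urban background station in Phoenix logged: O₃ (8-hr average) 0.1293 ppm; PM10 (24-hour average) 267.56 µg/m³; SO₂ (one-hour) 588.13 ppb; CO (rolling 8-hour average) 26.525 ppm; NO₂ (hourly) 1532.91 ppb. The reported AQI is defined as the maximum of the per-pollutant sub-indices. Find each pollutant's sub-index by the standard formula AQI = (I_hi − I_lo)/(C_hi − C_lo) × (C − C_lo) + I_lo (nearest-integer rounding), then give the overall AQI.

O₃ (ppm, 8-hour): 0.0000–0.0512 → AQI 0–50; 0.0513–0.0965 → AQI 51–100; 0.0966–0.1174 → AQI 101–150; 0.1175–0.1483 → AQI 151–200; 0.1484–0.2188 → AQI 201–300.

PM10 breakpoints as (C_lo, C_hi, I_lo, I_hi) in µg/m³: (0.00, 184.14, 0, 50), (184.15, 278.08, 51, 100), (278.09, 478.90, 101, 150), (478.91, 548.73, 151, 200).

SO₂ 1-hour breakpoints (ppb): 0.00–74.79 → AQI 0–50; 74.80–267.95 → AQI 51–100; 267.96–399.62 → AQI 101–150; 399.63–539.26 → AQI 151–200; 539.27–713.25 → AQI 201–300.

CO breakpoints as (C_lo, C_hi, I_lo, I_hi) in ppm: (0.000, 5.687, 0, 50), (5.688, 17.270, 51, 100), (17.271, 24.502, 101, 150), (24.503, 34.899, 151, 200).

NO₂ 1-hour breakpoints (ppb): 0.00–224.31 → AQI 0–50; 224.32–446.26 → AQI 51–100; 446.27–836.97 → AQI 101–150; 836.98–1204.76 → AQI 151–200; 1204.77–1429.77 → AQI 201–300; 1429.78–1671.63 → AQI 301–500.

386

O₃ 0.1293: bracket 0.1175–0.1483 → index 151–200; slope 49/0.0308, offset 0.0118.
AQI = 151 + 49/0.0308·0.0118 ≈ 169.77 ⇒ 170.
PM10: 267.56 ∈ [184.15, 278.08] ↔ index [51, 100].
51 + (267.56−184.15)·(100−51)/(278.08−184.15) = 51 + 83.41·49/93.93 ≈ 94.51, so AQI = 95.
SO₂: 588.13 ∈ [539.27, 713.25] ↔ index [201, 300].
201 + (588.13−539.27)·(300−201)/(713.25−539.27) = 201 + 48.86·99/173.98 ≈ 228.80, so AQI = 229.
CO: 26.525 ∈ [24.503, 34.899] ↔ index [151, 200].
151 + (26.525−24.503)·(200−151)/(34.899−24.503) = 151 + 2.022·49/10.396 ≈ 160.53, so AQI = 161.
NO₂: 1532.91 lies in 1429.78–1671.63, so I_lo=301, I_hi=500, C_lo=1429.78, C_hi=1671.63.
(500−301)/(1671.63−1429.78) × (1532.91−1429.78) + 301 = 199/241.85 × 103.13 + 301 ≈ 385.86 → 386.
Sub-indices: O₃→170, PM10→95, SO₂→229, CO→161, NO₂→386. Overall AQI = max = 386; dominant pollutant is NO₂.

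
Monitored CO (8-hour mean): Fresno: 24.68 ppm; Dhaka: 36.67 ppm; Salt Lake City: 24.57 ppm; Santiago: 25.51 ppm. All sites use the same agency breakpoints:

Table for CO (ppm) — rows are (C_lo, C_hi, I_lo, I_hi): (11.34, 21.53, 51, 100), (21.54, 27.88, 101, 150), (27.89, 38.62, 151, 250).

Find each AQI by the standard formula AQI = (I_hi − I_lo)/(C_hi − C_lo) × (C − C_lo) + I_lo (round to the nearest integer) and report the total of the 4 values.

613

Fresno: 24.68 ∈ [21.54, 27.88] ↔ index [101, 150].
101 + (24.68−21.54)·(150−101)/(27.88−21.54) = 101 + 3.14·49/6.34 ≈ 125.27, so AQI = 125.
Dhaka: 36.67 lies in 27.89–38.62, so I_lo=151, I_hi=250, C_lo=27.89, C_hi=38.62.
(250−151)/(38.62−27.89) × (36.67−27.89) + 151 = 99/10.73 × 8.78 + 151 ≈ 232.01 → 232.
Salt Lake City: 24.57 ∈ [21.54, 27.88] ↔ index [101, 150].
101 + (24.57−21.54)·(150−101)/(27.88−21.54) = 101 + 3.03·49/6.34 ≈ 124.42, so AQI = 124.
Santiago: 25.51 lies in 21.54–27.88, so I_lo=101, I_hi=150, C_lo=21.54, C_hi=27.88.
(150−101)/(27.88−21.54) × (25.51−21.54) + 101 = 49/6.34 × 3.97 + 101 ≈ 131.68 → 132.
AQIs: Fresno=125, Dhaka=232, Salt Lake City=124, Santiago=132. Sum = 125 + 232 + 124 + 132 = 613.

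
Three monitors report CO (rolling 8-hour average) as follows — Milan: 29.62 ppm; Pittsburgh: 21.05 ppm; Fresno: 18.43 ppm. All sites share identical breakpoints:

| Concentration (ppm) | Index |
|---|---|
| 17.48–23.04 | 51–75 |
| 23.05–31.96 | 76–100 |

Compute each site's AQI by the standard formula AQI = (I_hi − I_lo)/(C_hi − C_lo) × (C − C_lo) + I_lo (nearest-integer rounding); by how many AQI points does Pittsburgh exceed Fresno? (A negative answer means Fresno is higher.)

Milan: 29.62 lies in 23.05–31.96, so I_lo=76, I_hi=100, C_lo=23.05, C_hi=31.96.
(100−76)/(31.96−23.05) × (29.62−23.05) + 76 = 24/8.91 × 6.57 + 76 ≈ 93.70 → 94.
Pittsburgh: 21.05 lies in 17.48–23.04, so I_lo=51, I_hi=75, C_lo=17.48, C_hi=23.04.
(75−51)/(23.04−17.48) × (21.05−17.48) + 51 = 24/5.56 × 3.57 + 51 ≈ 66.41 → 66.
Fresno 18.43: bracket 17.48–23.04 → index 51–75; slope 24/5.56, offset 0.95.
AQI = 51 + 24/5.56·0.95 ≈ 55.10 ⇒ 55.
AQIs: Milan=94, Pittsburgh=66, Fresno=55. Pittsburgh (66) − Fresno (55) = 11.

11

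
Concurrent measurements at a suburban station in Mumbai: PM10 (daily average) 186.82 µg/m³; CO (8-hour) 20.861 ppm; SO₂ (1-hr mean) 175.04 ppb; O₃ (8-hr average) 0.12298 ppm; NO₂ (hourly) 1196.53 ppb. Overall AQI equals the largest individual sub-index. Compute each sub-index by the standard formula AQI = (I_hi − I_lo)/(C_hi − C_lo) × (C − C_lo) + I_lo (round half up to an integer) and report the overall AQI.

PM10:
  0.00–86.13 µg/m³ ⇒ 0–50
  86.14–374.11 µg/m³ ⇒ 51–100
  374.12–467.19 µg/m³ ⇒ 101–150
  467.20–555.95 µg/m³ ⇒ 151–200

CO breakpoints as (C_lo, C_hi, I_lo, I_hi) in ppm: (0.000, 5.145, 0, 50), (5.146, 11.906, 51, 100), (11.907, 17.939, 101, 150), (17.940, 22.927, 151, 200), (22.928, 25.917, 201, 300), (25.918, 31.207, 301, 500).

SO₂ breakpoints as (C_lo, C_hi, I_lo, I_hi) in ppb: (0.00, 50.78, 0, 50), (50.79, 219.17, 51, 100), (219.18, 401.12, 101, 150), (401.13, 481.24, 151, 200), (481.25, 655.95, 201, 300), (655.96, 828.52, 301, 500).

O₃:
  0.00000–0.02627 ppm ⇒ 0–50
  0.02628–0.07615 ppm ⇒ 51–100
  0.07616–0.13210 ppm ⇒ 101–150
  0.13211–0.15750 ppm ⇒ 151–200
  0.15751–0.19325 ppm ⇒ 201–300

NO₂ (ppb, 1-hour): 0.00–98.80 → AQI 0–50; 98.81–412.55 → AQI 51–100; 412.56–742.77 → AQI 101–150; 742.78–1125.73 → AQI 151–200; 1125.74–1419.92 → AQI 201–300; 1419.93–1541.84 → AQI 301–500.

225

PM10: row 86.14–374.11 (AQI 51–100). (100−51)·(186.82−86.14)/(374.11−86.14) + 51 = 49·100.68/287.97 + 51 ≈ 68.13 → 68.
CO: 20.861 ∈ [17.940, 22.927] ↔ index [151, 200].
151 + (20.861−17.940)·(200−151)/(22.927−17.940) = 151 + 2.921·49/4.987 ≈ 179.70, so AQI = 180.
SO₂: 175.04 lies in 50.79–219.17, so I_lo=51, I_hi=100, C_lo=50.79, C_hi=219.17.
(100−51)/(219.17−50.79) × (175.04−50.79) + 51 = 49/168.38 × 124.25 + 51 ≈ 87.16 → 87.
O₃ 0.12298: bracket 0.07616–0.13210 → index 101–150; slope 49/0.05594, offset 0.04682.
AQI = 101 + 49/0.05594·0.04682 ≈ 142.01 ⇒ 142.
NO₂: 1196.53 lies in 1125.74–1419.92, so I_lo=201, I_hi=300, C_lo=1125.74, C_hi=1419.92.
(300−201)/(1419.92−1125.74) × (1196.53−1125.74) + 201 = 99/294.18 × 70.79 + 201 ≈ 224.82 → 225.
Sub-indices: PM10→68, CO→180, SO₂→87, O₃→142, NO₂→225. Overall AQI = max = 225; dominant pollutant is NO₂.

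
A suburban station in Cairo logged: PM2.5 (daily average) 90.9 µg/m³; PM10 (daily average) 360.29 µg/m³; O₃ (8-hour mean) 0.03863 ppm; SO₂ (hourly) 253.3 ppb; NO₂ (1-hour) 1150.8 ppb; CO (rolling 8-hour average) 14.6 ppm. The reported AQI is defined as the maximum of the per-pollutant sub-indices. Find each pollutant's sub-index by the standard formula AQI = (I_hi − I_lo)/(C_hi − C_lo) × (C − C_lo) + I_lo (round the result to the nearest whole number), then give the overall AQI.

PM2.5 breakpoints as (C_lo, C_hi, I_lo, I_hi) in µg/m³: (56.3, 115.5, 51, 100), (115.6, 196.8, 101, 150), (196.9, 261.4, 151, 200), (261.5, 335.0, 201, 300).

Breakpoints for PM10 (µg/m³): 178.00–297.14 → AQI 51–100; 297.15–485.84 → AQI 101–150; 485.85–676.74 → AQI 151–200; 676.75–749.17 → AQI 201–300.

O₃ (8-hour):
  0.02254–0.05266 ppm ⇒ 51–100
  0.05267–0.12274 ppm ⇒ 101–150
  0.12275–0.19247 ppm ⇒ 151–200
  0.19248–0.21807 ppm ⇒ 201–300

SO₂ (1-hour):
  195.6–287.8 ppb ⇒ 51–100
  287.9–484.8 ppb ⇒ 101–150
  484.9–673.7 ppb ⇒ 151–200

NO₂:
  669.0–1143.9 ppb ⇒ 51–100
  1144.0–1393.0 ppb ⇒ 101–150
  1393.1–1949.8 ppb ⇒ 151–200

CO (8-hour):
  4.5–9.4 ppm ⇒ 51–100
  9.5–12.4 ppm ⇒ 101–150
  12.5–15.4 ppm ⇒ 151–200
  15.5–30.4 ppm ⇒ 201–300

PM2.5: 90.9 ∈ [56.3, 115.5] ↔ index [51, 100].
51 + (90.9−56.3)·(100−51)/(115.5−56.3) = 51 + 34.6·49/59.2 ≈ 79.64, so AQI = 80.
PM10 360.29: bracket 297.15–485.84 → index 101–150; slope 49/188.69, offset 63.14.
AQI = 101 + 49/188.69·63.14 ≈ 117.40 ⇒ 117.
O₃: row 0.02254–0.05266 (AQI 51–100). (100−51)·(0.03863−0.02254)/(0.05266−0.02254) + 51 = 49·0.01609/0.03012 + 51 ≈ 77.18 → 77.
SO₂: row 195.6–287.8 (AQI 51–100). (100−51)·(253.3−195.6)/(287.8−195.6) + 51 = 49·57.7/92.2 + 51 ≈ 81.66 → 82.
NO₂: 1150.8 lies in 1144.0–1393.0, so I_lo=101, I_hi=150, C_lo=1144.0, C_hi=1393.0.
(150−101)/(1393.0−1144.0) × (1150.8−1144.0) + 101 = 49/249.0 × 6.8 + 101 ≈ 102.34 → 102.
CO: row 12.5–15.4 (AQI 151–200). (200−151)·(14.6−12.5)/(15.4−12.5) + 151 = 49·2.1/2.9 + 151 ≈ 186.48 → 186.
Sub-indices: PM2.5→80, PM10→117, O₃→77, SO₂→82, NO₂→102, CO→186. Overall AQI = max = 186; dominant pollutant is CO.

186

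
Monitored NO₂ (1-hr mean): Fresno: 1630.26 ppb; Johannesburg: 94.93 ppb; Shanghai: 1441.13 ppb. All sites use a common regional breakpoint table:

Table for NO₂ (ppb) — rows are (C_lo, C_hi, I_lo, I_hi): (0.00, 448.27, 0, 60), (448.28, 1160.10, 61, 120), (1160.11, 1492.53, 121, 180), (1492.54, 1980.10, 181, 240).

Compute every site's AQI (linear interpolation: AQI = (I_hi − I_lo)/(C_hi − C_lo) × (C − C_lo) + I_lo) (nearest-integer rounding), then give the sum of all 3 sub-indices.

Fresno 1630.26: bracket 1492.54–1980.10 → index 181–240; slope 59/487.56, offset 137.72.
AQI = 181 + 59/487.56·137.72 ≈ 197.67 ⇒ 198.
Johannesburg: 94.93 lies in 0.00–448.27, so I_lo=0, I_hi=60, C_lo=0.00, C_hi=448.27.
(60−0)/(448.27−0.00) × (94.93−0.00) + 0 = 60/448.27 × 94.93 + 0 ≈ 12.71 → 13.
Shanghai: row 1160.11–1492.53 (AQI 121–180). (180−121)·(1441.13−1160.11)/(1492.53−1160.11) + 121 = 59·281.02/332.42 + 121 ≈ 170.88 → 171.
AQIs: Fresno=198, Johannesburg=13, Shanghai=171. Sum = 198 + 13 + 171 = 382.

382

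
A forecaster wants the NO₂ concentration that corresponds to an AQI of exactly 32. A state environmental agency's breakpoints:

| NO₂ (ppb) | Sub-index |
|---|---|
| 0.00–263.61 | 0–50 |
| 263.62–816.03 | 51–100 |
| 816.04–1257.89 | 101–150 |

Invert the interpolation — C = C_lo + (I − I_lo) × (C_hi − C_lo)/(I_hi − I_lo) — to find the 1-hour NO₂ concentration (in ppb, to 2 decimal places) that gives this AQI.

AQI 32 lies in the 0–50 band, which corresponds to 0.00–263.61 ppb.
C = 0.00 + (32−0)×(263.61−0.00)/(50−0) = 0.00 + 32×263.61/50 ≈ 168.7104 ppb → 168.71 ppb to 2 dp.

168.71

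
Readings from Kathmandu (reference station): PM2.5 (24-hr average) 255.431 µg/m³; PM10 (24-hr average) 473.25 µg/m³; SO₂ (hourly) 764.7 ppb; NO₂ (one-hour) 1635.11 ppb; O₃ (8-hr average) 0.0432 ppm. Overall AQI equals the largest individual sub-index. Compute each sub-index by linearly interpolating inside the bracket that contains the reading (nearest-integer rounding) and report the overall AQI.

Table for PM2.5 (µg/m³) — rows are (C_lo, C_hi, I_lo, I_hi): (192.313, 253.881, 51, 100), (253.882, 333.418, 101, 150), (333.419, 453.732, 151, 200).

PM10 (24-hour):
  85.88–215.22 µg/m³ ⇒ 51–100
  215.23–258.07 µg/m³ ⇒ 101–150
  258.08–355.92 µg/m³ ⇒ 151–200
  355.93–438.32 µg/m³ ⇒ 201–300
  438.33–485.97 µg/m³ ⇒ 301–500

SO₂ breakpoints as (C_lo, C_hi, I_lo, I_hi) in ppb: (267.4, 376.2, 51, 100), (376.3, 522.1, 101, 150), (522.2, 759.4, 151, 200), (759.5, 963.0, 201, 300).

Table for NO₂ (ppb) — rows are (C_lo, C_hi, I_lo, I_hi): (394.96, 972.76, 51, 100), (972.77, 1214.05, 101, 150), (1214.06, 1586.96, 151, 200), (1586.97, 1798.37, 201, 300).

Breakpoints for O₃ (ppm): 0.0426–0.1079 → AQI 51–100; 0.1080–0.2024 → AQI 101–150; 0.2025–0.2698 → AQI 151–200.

447

PM2.5: 255.431 ∈ [253.882, 333.418] ↔ index [101, 150].
101 + (255.431−253.882)·(150−101)/(333.418−253.882) = 101 + 1.549·49/79.536 ≈ 101.95, so AQI = 102.
PM10: row 438.33–485.97 (AQI 301–500). (500−301)·(473.25−438.33)/(485.97−438.33) + 301 = 199·34.92/47.64 + 301 ≈ 446.87 → 447.
SO₂: 764.7 ∈ [759.5, 963.0] ↔ index [201, 300].
201 + (764.7−759.5)·(300−201)/(963.0−759.5) = 201 + 5.2·99/203.5 ≈ 203.53, so AQI = 204.
NO₂: row 1586.97–1798.37 (AQI 201–300). (300−201)·(1635.11−1586.97)/(1798.37−1586.97) + 201 = 99·48.14/211.40 + 201 ≈ 223.54 → 224.
O₃: row 0.0426–0.1079 (AQI 51–100). (100−51)·(0.0432−0.0426)/(0.1079−0.0426) + 51 = 49·0.0006/0.0653 + 51 ≈ 51.45 → 51.
Sub-indices: PM2.5→102, PM10→447, SO₂→204, NO₂→224, O₃→51. Overall AQI = max = 447; dominant pollutant is PM10.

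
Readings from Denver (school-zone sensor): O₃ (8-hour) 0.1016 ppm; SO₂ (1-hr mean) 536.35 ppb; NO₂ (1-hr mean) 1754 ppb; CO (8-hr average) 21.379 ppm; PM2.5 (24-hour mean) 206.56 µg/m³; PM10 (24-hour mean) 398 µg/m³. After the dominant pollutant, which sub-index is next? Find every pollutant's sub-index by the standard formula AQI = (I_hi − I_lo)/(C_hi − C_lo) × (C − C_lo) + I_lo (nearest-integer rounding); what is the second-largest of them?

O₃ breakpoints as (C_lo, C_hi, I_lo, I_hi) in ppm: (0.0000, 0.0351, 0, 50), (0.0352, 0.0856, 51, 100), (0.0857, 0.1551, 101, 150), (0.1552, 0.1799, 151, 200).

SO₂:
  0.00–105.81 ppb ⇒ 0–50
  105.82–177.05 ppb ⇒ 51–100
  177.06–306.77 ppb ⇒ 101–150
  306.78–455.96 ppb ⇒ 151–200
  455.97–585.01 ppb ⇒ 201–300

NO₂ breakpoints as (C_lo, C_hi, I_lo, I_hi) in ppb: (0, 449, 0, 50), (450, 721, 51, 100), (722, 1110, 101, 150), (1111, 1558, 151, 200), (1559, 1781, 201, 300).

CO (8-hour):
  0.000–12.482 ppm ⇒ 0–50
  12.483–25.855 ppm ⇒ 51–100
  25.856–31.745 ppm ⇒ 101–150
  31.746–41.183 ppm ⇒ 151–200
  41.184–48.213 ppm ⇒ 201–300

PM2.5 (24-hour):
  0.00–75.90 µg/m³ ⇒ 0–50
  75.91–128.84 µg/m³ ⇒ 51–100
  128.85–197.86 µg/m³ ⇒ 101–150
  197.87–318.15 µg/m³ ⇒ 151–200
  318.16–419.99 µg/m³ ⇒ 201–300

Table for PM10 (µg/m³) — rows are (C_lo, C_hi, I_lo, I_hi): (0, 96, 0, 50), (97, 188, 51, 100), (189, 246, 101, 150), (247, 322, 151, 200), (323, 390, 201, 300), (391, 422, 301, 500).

288

O₃ 0.1016: bracket 0.0857–0.1551 → index 101–150; slope 49/0.0694, offset 0.0159.
AQI = 101 + 49/0.0694·0.0159 ≈ 112.23 ⇒ 112.
SO₂: row 455.97–585.01 (AQI 201–300). (300−201)·(536.35−455.97)/(585.01−455.97) + 201 = 99·80.38/129.04 + 201 ≈ 262.67 → 263.
NO₂: 1754 ∈ [1559, 1781] ↔ index [201, 300].
201 + (1754−1559)·(300−201)/(1781−1559) = 201 + 195·99/222 ≈ 287.96, so AQI = 288.
CO 21.379: bracket 12.483–25.855 → index 51–100; slope 49/13.372, offset 8.896.
AQI = 51 + 49/13.372·8.896 ≈ 83.60 ⇒ 84.
PM2.5: row 197.87–318.15 (AQI 151–200). (200−151)·(206.56−197.87)/(318.15−197.87) + 151 = 49·8.69/120.28 + 151 ≈ 154.54 → 155.
PM10: row 391–422 (AQI 301–500). (500−301)·(398−391)/(422−391) + 301 = 199·7/31 + 301 ≈ 345.94 → 346.
Sub-indices: O₃→112, SO₂→263, NO₂→288, CO→84, PM2.5→155, PM10→346. Ranked high→low: 346, 288, 263, 155, 112, 84. Second-highest sub-index = 288.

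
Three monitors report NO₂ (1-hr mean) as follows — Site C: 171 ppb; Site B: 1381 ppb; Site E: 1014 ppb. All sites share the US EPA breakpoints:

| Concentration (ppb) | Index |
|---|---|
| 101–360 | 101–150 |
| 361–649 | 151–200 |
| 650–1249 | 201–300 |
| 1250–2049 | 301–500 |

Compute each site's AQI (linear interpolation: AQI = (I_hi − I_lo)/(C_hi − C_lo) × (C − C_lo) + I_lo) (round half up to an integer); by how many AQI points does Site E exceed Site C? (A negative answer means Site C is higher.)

147

Site C: 171 ∈ [101, 360] ↔ index [101, 150].
101 + (171−101)·(150−101)/(360−101) = 101 + 70·49/259 ≈ 114.24, so AQI = 114.
Site B: 1381 lies in 1250–2049, so I_lo=301, I_hi=500, C_lo=1250, C_hi=2049.
(500−301)/(2049−1250) × (1381−1250) + 301 = 199/799 × 131 + 301 ≈ 333.63 → 334.
Site E: 1014 lies in 650–1249, so I_lo=201, I_hi=300, C_lo=650, C_hi=1249.
(300−201)/(1249−650) × (1014−650) + 201 = 99/599 × 364 + 201 ≈ 261.16 → 261.
AQIs: Site C=114, Site B=334, Site E=261. Site E (261) − Site C (114) = 147.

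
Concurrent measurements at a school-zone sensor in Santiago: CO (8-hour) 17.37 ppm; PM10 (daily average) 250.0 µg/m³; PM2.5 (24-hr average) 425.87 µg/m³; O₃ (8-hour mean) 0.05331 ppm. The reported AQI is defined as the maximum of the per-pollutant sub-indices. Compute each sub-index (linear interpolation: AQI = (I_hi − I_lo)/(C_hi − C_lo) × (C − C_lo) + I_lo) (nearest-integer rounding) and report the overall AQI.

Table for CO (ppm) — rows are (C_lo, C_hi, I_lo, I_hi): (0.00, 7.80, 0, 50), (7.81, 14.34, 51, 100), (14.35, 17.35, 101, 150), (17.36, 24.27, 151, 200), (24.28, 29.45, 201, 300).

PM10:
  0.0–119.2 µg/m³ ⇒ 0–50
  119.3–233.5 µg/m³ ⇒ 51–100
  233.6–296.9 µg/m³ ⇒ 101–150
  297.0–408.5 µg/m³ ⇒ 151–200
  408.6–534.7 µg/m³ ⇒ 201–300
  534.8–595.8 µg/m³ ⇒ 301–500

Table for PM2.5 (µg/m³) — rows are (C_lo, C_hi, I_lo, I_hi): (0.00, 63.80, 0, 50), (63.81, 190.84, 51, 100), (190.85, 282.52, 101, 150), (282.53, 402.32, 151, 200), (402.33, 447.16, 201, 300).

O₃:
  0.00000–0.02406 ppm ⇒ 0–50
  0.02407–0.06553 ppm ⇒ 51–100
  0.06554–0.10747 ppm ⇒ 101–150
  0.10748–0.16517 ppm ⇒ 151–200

CO 17.37: bracket 17.36–24.27 → index 151–200; slope 49/6.91, offset 0.01.
AQI = 151 + 49/6.91·0.01 ≈ 151.07 ⇒ 151.
PM10 250.0: bracket 233.6–296.9 → index 101–150; slope 49/63.3, offset 16.4.
AQI = 101 + 49/63.3·16.4 ≈ 113.70 ⇒ 114.
PM2.5: 425.87 lies in 402.33–447.16, so I_lo=201, I_hi=300, C_lo=402.33, C_hi=447.16.
(300−201)/(447.16−402.33) × (425.87−402.33) + 201 = 99/44.83 × 23.54 + 201 ≈ 252.98 → 253.
O₃: 0.05331 lies in 0.02407–0.06553, so I_lo=51, I_hi=100, C_lo=0.02407, C_hi=0.06553.
(100−51)/(0.06553−0.02407) × (0.05331−0.02407) + 51 = 49/0.04146 × 0.02924 + 51 ≈ 85.56 → 86.
Sub-indices: CO→151, PM10→114, PM2.5→253, O₃→86. Overall AQI = max = 253; dominant pollutant is PM2.5.
AQI 253: Very Unhealthy.

253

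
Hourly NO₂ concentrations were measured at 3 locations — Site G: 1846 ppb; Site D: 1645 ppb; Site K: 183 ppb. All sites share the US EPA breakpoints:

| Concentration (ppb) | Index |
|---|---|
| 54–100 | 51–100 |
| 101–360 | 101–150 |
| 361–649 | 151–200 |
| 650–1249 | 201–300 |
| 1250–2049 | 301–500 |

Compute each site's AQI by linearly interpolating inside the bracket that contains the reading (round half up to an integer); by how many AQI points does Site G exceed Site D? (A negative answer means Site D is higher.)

Site G: 1846 lies in 1250–2049, so I_lo=301, I_hi=500, C_lo=1250, C_hi=2049.
(500−301)/(2049−1250) × (1846−1250) + 301 = 199/799 × 596 + 301 ≈ 449.44 → 449.
Site D: 1645 ∈ [1250, 2049] ↔ index [301, 500].
301 + (1645−1250)·(500−301)/(2049−1250) = 301 + 395·199/799 ≈ 399.38, so AQI = 399.
Site K: 183 lies in 101–360, so I_lo=101, I_hi=150, C_lo=101, C_hi=360.
(150−101)/(360−101) × (183−101) + 101 = 49/259 × 82 + 101 ≈ 116.51 → 117.
AQIs: Site G=449, Site D=399, Site K=117. Site G (449) − Site D (399) = 50.

50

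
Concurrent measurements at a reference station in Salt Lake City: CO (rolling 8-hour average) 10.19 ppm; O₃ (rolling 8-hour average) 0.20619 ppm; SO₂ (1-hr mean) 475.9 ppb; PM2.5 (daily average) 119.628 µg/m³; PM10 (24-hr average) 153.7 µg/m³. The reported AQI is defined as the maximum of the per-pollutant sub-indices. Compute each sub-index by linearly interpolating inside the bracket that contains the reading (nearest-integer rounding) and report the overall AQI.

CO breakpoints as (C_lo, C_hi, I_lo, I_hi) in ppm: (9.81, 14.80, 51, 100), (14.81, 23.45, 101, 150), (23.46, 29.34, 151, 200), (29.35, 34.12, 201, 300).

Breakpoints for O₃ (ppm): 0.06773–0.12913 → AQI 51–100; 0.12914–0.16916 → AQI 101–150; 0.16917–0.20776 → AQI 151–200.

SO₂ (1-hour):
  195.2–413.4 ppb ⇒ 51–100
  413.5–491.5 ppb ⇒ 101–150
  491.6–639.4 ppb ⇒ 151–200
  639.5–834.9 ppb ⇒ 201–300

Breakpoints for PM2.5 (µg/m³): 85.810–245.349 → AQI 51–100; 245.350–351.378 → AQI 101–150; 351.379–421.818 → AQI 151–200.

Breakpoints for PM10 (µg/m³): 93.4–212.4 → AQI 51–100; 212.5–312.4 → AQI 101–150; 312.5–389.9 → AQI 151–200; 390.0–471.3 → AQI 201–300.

CO: 10.19 lies in 9.81–14.80, so I_lo=51, I_hi=100, C_lo=9.81, C_hi=14.80.
(100−51)/(14.80−9.81) × (10.19−9.81) + 51 = 49/4.99 × 0.38 + 51 ≈ 54.73 → 55.
O₃: 0.20619 lies in 0.16917–0.20776, so I_lo=151, I_hi=200, C_lo=0.16917, C_hi=0.20776.
(200−151)/(0.20776−0.16917) × (0.20619−0.16917) + 151 = 49/0.03859 × 0.03702 + 151 ≈ 198.01 → 198.
SO₂ 475.9: bracket 413.5–491.5 → index 101–150; slope 49/78.0, offset 62.4.
AQI = 101 + 49/78.0·62.4 ≈ 140.20 ⇒ 140.
PM2.5: row 85.810–245.349 (AQI 51–100). (100−51)·(119.628−85.810)/(245.349−85.810) + 51 = 49·33.818/159.539 + 51 ≈ 61.39 → 61.
PM10: row 93.4–212.4 (AQI 51–100). (100−51)·(153.7−93.4)/(212.4−93.4) + 51 = 49·60.3/119.0 + 51 ≈ 75.83 → 76.
Sub-indices: CO→55, O₃→198, SO₂→140, PM2.5→61, PM10→76. Overall AQI = max = 198; dominant pollutant is O₃.

198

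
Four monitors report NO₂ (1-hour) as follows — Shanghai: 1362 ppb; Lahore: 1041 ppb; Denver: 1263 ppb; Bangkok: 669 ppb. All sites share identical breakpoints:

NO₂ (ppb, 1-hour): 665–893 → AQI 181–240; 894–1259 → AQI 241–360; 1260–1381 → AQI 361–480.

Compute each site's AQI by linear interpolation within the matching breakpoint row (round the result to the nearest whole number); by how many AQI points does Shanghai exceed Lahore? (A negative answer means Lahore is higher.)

Shanghai: 1362 lies in 1260–1381, so I_lo=361, I_hi=480, C_lo=1260, C_hi=1381.
(480−361)/(1381−1260) × (1362−1260) + 361 = 119/121 × 102 + 361 ≈ 461.31 → 461.
Lahore 1041: bracket 894–1259 → index 241–360; slope 119/365, offset 147.
AQI = 241 + 119/365·147 ≈ 288.93 ⇒ 289.
Denver 1263: bracket 1260–1381 → index 361–480; slope 119/121, offset 3.
AQI = 361 + 119/121·3 ≈ 363.95 ⇒ 364.
Bangkok: 669 ∈ [665, 893] ↔ index [181, 240].
181 + (669−665)·(240−181)/(893−665) = 181 + 4·59/228 ≈ 182.04, so AQI = 182.
AQIs: Shanghai=461, Lahore=289, Denver=364, Bangkok=182. Shanghai (461) − Lahore (289) = 172.

172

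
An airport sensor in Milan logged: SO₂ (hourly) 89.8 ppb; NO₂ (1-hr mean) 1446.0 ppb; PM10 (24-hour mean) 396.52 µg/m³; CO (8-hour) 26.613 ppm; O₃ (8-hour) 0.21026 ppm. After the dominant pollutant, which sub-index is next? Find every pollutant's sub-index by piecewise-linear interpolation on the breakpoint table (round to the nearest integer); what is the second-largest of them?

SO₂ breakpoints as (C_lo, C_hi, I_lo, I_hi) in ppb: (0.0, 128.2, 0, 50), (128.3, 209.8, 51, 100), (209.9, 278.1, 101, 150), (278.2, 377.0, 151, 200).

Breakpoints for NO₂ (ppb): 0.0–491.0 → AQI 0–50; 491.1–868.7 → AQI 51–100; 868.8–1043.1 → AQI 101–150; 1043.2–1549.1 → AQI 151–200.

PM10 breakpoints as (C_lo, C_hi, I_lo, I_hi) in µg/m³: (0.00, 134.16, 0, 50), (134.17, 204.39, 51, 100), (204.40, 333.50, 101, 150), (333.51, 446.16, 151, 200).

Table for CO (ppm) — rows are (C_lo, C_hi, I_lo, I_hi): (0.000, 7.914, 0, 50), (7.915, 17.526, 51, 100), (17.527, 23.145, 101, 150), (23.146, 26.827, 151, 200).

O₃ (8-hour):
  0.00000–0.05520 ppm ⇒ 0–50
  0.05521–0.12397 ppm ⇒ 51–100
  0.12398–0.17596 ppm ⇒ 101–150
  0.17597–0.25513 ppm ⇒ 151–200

190

SO₂ 89.8: bracket 0.0–128.2 → index 0–50; slope 50/128.2, offset 89.8.
AQI = 0 + 50/128.2·89.8 ≈ 35.02 ⇒ 35.
NO₂: 1446.0 lies in 1043.2–1549.1, so I_lo=151, I_hi=200, C_lo=1043.2, C_hi=1549.1.
(200−151)/(1549.1−1043.2) × (1446.0−1043.2) + 151 = 49/505.9 × 402.8 + 151 ≈ 190.01 → 190.
PM10: 396.52 ∈ [333.51, 446.16] ↔ index [151, 200].
151 + (396.52−333.51)·(200−151)/(446.16−333.51) = 151 + 63.01·49/112.65 ≈ 178.41, so AQI = 178.
CO: 26.613 ∈ [23.146, 26.827] ↔ index [151, 200].
151 + (26.613−23.146)·(200−151)/(26.827−23.146) = 151 + 3.467·49/3.681 ≈ 197.15, so AQI = 197.
O₃: row 0.17597–0.25513 (AQI 151–200). (200−151)·(0.21026−0.17597)/(0.25513−0.17597) + 151 = 49·0.03429/0.07916 + 151 ≈ 172.23 → 172.
Sub-indices: SO₂→35, NO₂→190, PM10→178, CO→197, O₃→172. Ranked high→low: 197, 190, 178, 172, 35. Second-highest sub-index = 190.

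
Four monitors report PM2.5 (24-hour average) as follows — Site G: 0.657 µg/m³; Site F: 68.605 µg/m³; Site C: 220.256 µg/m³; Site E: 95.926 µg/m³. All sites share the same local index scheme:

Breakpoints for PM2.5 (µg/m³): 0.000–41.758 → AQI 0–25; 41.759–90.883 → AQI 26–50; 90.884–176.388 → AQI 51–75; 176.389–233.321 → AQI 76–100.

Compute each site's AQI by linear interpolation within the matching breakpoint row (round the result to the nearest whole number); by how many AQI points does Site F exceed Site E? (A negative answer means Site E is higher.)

-13

Site G 0.657: bracket 0.000–41.758 → index 0–25; slope 25/41.758, offset 0.657.
AQI = 0 + 25/41.758·0.657 ≈ 0.39 ⇒ 0.
Site F: 68.605 ∈ [41.759, 90.883] ↔ index [26, 50].
26 + (68.605−41.759)·(50−26)/(90.883−41.759) = 26 + 26.846·24/49.124 ≈ 39.12, so AQI = 39.
Site C: 220.256 lies in 176.389–233.321, so I_lo=76, I_hi=100, C_lo=176.389, C_hi=233.321.
(100−76)/(233.321−176.389) × (220.256−176.389) + 76 = 24/56.932 × 43.867 + 76 ≈ 94.49 → 94.
Site E: 95.926 ∈ [90.884, 176.388] ↔ index [51, 75].
51 + (95.926−90.884)·(75−51)/(176.388−90.884) = 51 + 5.042·24/85.504 ≈ 52.42, so AQI = 52.
AQIs: Site G=0, Site F=39, Site C=94, Site E=52. Site F (39) − Site E (52) = -13.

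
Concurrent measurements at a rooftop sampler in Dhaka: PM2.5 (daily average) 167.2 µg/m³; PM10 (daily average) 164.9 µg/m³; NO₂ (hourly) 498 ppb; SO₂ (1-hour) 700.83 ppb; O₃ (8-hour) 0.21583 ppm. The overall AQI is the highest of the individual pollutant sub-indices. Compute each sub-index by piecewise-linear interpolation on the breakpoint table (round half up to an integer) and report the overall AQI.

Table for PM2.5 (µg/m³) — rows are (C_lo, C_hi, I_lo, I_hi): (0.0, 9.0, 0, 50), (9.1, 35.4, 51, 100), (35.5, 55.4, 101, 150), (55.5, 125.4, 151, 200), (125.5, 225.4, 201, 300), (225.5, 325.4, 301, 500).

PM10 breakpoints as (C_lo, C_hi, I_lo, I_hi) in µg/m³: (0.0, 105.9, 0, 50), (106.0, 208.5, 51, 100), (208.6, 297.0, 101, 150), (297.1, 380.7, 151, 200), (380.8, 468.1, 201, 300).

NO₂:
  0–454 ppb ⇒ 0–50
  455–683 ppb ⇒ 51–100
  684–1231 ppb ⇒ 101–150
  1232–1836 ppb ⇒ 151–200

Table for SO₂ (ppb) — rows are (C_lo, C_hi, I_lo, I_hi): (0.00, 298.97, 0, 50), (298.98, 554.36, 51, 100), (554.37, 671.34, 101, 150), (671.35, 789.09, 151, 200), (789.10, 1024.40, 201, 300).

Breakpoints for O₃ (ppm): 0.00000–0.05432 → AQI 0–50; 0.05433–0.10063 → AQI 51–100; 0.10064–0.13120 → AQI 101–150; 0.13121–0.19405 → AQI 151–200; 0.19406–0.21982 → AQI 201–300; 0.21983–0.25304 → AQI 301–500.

PM2.5: 167.2 ∈ [125.5, 225.4] ↔ index [201, 300].
201 + (167.2−125.5)·(300−201)/(225.4−125.5) = 201 + 41.7·99/99.9 ≈ 242.32, so AQI = 242.
PM10: 164.9 ∈ [106.0, 208.5] ↔ index [51, 100].
51 + (164.9−106.0)·(100−51)/(208.5−106.0) = 51 + 58.9·49/102.5 ≈ 79.16, so AQI = 79.
NO₂: 498 ∈ [455, 683] ↔ index [51, 100].
51 + (498−455)·(100−51)/(683−455) = 51 + 43·49/228 ≈ 60.24, so AQI = 60.
SO₂: 700.83 ∈ [671.35, 789.09] ↔ index [151, 200].
151 + (700.83−671.35)·(200−151)/(789.09−671.35) = 151 + 29.48·49/117.74 ≈ 163.27, so AQI = 163.
O₃: 0.21583 ∈ [0.19406, 0.21982] ↔ index [201, 300].
201 + (0.21583−0.19406)·(300−201)/(0.21982−0.19406) = 201 + 0.02177·99/0.02576 ≈ 284.67, so AQI = 285.
Sub-indices: PM2.5→242, PM10→79, NO₂→60, SO₂→163, O₃→285. Overall AQI = max = 285; dominant pollutant is O₃.

285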